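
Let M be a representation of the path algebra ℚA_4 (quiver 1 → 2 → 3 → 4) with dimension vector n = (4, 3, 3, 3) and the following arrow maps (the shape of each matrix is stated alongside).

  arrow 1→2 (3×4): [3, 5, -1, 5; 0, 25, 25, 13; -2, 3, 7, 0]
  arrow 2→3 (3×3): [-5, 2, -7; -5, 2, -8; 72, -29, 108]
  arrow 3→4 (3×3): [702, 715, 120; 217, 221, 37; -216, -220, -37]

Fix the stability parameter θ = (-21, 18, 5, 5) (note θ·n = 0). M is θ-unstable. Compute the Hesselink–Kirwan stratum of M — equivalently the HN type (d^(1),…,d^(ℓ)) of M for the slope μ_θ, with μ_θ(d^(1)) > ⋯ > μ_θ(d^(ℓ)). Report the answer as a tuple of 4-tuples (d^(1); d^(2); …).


Interval decomposition of M: I[1,1], I[1,4]^3.
HN type (ℓ=2): μ^(1)=28/3; μ^(2)=-21

((0, 3, 3, 3); (4, 0, 0, 0))


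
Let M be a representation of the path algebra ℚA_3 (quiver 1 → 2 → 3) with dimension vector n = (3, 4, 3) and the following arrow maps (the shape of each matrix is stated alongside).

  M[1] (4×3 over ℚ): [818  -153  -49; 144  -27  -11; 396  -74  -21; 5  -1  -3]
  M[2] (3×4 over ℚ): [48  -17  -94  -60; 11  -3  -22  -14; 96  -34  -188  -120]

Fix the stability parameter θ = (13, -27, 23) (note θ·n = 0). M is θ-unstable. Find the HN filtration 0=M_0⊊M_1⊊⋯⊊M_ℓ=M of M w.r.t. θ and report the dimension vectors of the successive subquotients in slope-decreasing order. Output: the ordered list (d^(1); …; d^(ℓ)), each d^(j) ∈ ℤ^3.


Via rank(M_{q-1}∘⋯∘M_p): M ≅ I[1,2], I[1,3]^2, I[2,2], I[3,3].
μ_θ-semistable layers: μ^(1)=23; μ^(2)=-7; μ^(3)=-27

((0, 0, 3); (3, 3, 0); (0, 1, 0))


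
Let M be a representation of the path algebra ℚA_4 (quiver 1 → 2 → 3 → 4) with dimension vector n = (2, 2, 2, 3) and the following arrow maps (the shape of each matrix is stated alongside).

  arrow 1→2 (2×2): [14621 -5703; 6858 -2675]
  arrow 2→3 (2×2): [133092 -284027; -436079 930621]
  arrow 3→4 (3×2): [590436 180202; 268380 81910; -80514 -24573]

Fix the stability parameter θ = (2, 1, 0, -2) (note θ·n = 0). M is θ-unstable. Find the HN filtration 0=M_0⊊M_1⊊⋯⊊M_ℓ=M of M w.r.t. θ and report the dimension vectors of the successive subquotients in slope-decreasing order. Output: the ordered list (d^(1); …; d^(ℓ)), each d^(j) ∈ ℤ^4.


Barcode: M ≅ I[1,3], I[1,4], I[4,4]^2. HN layers by μ_θ (3 steps, strictly decreasing):
  μ^(1)=1; μ^(2)=1/4; μ^(3)=-2

((1, 1, 1, 0); (1, 1, 1, 1); (0, 0, 0, 2))


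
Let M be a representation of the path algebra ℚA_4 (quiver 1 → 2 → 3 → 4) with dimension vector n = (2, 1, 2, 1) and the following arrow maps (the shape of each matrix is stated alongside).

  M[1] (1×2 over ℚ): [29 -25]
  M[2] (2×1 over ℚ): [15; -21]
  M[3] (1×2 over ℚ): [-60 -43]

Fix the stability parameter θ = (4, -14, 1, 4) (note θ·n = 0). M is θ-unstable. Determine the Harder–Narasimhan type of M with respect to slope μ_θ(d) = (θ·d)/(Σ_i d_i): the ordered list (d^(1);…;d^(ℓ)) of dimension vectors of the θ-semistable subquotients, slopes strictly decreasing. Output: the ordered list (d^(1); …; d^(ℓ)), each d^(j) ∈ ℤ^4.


Barcode: M ≅ I[1,1], I[1,4], I[3,3]. HN layers by μ_θ (3 steps, strictly decreasing):
  μ^(1)=4; μ^(2)=1; μ^(3)=-5

((1, 0, 0, 1); (0, 0, 2, 0); (1, 1, 0, 0))


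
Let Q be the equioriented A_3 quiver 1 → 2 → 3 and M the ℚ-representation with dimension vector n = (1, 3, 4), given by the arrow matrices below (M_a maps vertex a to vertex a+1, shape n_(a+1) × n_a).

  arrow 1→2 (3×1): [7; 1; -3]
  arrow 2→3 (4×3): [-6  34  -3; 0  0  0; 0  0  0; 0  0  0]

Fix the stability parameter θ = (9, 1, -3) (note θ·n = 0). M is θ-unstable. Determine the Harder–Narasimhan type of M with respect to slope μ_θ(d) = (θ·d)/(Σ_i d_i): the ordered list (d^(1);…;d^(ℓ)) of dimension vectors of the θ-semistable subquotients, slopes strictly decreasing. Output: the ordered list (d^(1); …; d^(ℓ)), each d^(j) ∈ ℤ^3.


Barcode: M ≅ I[1,3], I[2,2]^2, I[3,3]^3. HN layers by μ_θ (3 steps, strictly decreasing):
  μ^(1)=7/3; μ^(2)=1; μ^(3)=-3

((1, 1, 1); (0, 2, 0); (0, 0, 3))


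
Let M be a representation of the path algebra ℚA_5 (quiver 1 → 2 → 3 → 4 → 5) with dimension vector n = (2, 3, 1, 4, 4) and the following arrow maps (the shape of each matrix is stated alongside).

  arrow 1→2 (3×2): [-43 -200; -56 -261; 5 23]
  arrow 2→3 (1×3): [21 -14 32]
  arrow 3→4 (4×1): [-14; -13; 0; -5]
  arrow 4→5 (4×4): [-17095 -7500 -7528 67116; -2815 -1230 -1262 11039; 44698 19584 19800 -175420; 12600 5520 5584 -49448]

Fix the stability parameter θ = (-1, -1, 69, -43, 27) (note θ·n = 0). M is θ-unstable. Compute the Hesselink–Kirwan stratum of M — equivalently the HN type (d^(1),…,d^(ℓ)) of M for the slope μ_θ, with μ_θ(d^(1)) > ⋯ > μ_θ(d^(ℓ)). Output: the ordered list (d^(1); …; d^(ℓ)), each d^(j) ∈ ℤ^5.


Barcode: M ≅ I[1,2], I[1,5], I[2,2], I[4,4]^2, I[4,5], I[5,5]^2. HN layers by μ_θ (4 steps, strictly decreasing):
  μ^(1)=27; μ^(2)=13; μ^(3)=-1; μ^(4)=-43

((0, 0, 0, 0, 4); (0, 0, 1, 1, 0); (2, 3, 0, 0, 0); (0, 0, 0, 3, 0))


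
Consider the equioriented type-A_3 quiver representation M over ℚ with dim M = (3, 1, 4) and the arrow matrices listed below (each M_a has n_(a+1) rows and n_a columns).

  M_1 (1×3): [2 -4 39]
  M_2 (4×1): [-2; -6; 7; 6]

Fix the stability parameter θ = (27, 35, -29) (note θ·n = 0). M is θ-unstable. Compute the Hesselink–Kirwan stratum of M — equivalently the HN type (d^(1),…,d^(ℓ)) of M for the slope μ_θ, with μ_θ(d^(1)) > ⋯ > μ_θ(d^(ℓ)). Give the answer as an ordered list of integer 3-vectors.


Interval decomposition of M: I[1,1]^2, I[1,3], I[3,3]^3.
HN type (ℓ=3): μ^(1)=27; μ^(2)=11; μ^(3)=-29

((2, 0, 0); (1, 1, 1); (0, 0, 3))


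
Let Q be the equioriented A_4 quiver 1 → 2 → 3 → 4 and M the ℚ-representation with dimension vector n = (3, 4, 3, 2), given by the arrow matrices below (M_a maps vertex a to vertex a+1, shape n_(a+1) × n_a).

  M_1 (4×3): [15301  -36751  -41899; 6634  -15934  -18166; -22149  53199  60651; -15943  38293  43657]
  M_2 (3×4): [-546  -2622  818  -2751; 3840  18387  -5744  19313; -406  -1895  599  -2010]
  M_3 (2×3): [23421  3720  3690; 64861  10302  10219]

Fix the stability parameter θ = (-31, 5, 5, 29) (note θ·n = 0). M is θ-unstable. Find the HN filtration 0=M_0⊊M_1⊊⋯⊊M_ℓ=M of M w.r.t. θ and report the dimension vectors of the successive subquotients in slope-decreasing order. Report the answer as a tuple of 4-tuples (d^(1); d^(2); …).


Via rank(M_{q-1}∘⋯∘M_p): M ≅ I[1,1]^2, I[1,4], I[2,2], I[2,3], I[2,4].
μ_θ-semistable layers: μ^(1)=29; μ^(2)=5; μ^(3)=-31

((0, 0, 0, 2); (0, 4, 3, 0); (3, 0, 0, 0))


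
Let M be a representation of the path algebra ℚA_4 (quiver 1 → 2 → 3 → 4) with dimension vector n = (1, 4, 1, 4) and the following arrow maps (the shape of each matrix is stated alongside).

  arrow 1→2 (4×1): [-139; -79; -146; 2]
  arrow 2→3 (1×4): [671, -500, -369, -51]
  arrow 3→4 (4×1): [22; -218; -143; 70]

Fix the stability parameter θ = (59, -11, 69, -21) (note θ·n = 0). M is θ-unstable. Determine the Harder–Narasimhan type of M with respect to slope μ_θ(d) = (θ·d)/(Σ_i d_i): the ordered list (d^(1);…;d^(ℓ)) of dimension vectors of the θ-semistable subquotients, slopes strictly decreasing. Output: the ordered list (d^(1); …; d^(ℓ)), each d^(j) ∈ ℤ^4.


Interval decomposition of M: I[1,4], I[2,2]^3, I[4,4]^3.
HN type (ℓ=3): μ^(1)=24; μ^(2)=-11; μ^(3)=-21

((1, 1, 1, 1); (0, 3, 0, 0); (0, 0, 0, 3))


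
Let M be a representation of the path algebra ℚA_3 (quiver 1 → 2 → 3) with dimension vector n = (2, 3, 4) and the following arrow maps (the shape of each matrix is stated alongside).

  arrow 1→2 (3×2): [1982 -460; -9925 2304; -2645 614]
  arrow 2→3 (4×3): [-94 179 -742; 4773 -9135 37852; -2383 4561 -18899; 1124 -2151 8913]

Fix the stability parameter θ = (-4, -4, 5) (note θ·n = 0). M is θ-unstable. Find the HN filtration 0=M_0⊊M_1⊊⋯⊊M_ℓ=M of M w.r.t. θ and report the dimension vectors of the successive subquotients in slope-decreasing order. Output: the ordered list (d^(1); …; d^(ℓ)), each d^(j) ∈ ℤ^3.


Barcode: M ≅ I[1,3]^2, I[2,3], I[3,3]. HN layers by μ_θ (2 steps, strictly decreasing):
  μ^(1)=5; μ^(2)=-4

((0, 0, 4); (2, 3, 0))


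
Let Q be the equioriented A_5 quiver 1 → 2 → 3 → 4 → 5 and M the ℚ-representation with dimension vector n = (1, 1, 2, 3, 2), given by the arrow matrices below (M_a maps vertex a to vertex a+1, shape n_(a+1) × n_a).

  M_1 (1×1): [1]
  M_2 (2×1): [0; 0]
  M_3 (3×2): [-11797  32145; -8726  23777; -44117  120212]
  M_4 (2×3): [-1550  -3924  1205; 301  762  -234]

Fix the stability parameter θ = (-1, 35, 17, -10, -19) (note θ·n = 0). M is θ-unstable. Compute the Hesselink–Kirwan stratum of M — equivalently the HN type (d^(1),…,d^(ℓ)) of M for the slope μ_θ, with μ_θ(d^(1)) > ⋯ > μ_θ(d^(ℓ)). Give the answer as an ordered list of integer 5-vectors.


Barcode: M ≅ I[1,2], I[3,5]^2, I[4,4]. HN layers by μ_θ (4 steps, strictly decreasing):
  μ^(1)=35; μ^(2)=-1; μ^(3)=-4; μ^(4)=-10

((0, 1, 0, 0, 0); (1, 0, 0, 0, 0); (0, 0, 2, 2, 2); (0, 0, 0, 1, 0))


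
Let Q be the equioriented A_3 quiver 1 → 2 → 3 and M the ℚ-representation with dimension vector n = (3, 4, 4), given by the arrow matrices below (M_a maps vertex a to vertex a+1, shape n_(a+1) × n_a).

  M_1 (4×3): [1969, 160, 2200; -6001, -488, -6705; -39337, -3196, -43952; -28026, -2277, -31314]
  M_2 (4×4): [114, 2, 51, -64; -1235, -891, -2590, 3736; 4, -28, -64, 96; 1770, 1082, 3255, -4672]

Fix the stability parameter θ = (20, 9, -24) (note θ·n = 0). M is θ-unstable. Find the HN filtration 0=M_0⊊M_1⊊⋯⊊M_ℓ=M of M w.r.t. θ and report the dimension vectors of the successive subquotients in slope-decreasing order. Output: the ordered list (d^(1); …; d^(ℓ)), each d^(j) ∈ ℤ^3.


Interval decomposition of M: I[1,2], I[1,3]^2, I[2,2], I[3,3]^2.
HN type (ℓ=4): μ^(1)=29/2; μ^(2)=9; μ^(3)=5/3; μ^(4)=-24

((1, 1, 0); (0, 1, 0); (2, 2, 2); (0, 0, 2))


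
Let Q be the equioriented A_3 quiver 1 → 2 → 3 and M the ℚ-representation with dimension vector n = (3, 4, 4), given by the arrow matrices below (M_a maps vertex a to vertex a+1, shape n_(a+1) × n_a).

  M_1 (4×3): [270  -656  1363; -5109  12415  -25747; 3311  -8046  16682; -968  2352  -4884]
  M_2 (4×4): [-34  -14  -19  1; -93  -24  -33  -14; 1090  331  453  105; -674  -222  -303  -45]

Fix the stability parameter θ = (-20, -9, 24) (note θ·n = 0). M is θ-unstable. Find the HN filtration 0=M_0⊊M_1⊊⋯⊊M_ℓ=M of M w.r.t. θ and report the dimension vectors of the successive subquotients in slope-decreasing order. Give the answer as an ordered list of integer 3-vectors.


Via rank(M_{q-1}∘⋯∘M_p): M ≅ I[1,3]^3, I[2,3].
μ_θ-semistable layers: μ^(1)=24; μ^(2)=-9; μ^(3)=-20

((0, 0, 4); (0, 4, 0); (3, 0, 0))


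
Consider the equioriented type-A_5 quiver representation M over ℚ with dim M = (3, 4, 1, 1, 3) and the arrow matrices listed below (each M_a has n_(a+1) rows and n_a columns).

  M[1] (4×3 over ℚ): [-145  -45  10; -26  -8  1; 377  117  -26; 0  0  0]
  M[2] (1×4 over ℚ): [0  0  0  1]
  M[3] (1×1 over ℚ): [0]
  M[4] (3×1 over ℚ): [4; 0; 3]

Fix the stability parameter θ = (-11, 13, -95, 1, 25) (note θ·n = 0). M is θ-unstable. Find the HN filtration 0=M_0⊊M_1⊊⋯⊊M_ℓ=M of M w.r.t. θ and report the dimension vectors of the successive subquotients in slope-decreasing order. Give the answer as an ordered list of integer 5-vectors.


Interval decomposition of M: I[1,1], I[1,2]^2, I[2,2], I[2,3], I[4,5], I[5,5]^2.
HN type (ℓ=5): μ^(1)=25; μ^(2)=13; μ^(3)=1; μ^(4)=-11; μ^(5)=-41

((0, 0, 0, 0, 3); (0, 3, 0, 0, 0); (0, 0, 0, 1, 0); (3, 0, 0, 0, 0); (0, 1, 1, 0, 0))


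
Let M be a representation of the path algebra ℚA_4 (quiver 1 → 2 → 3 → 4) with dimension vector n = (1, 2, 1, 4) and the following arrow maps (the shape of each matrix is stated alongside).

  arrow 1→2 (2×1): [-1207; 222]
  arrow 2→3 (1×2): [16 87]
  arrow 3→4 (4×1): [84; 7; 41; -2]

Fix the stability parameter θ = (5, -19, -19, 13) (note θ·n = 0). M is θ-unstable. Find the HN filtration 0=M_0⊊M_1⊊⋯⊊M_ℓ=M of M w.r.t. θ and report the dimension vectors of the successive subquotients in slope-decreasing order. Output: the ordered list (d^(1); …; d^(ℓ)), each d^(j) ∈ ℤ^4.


Via rank(M_{q-1}∘⋯∘M_p): M ≅ I[1,4], I[2,2], I[4,4]^3.
μ_θ-semistable layers: μ^(1)=13; μ^(2)=-11; μ^(3)=-19

((0, 0, 0, 4); (1, 1, 1, 0); (0, 1, 0, 0))


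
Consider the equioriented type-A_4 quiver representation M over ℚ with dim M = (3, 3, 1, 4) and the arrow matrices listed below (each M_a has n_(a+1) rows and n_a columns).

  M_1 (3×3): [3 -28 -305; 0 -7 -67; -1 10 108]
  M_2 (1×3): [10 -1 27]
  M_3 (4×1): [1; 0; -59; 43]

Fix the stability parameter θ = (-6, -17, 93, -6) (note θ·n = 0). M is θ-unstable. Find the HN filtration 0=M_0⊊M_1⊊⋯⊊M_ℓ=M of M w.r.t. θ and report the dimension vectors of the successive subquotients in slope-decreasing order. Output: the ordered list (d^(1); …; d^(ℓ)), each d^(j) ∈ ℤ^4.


Interval decomposition of M: I[1,2]^2, I[1,4], I[4,4]^3.
HN type (ℓ=3): μ^(1)=87/2; μ^(2)=-6; μ^(3)=-23/2

((0, 0, 1, 1); (0, 0, 0, 3); (3, 3, 0, 0))


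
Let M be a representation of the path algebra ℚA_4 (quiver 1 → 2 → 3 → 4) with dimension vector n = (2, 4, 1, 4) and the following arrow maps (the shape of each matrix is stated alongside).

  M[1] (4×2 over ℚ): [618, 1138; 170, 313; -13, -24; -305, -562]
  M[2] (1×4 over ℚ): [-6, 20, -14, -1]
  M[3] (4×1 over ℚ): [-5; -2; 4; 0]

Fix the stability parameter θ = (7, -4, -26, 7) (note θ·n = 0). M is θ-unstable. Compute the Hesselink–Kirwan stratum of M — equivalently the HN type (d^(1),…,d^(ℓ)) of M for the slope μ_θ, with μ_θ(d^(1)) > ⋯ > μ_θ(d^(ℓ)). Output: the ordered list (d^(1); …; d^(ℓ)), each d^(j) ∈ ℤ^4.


Interval decomposition of M: I[1,2], I[1,4], I[2,2]^2, I[4,4]^3.
HN type (ℓ=4): μ^(1)=7; μ^(2)=3/2; μ^(3)=-4; μ^(4)=-23/3

((0, 0, 0, 4); (1, 1, 0, 0); (0, 2, 0, 0); (1, 1, 1, 0))


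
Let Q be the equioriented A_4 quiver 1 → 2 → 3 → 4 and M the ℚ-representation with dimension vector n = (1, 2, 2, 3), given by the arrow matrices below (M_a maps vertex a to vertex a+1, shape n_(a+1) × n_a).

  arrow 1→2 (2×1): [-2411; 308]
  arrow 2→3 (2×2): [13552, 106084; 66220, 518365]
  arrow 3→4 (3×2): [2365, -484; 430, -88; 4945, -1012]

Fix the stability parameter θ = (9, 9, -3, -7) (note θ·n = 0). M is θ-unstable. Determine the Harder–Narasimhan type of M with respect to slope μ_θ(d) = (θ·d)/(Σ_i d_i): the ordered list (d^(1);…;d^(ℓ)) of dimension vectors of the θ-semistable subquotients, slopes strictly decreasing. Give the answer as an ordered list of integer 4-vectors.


Via rank(M_{q-1}∘⋯∘M_p): M ≅ I[1,2], I[2,3], I[3,4], I[4,4]^2.
μ_θ-semistable layers: μ^(1)=9; μ^(2)=3; μ^(3)=-5; μ^(4)=-7

((1, 1, 0, 0); (0, 1, 1, 0); (0, 0, 1, 1); (0, 0, 0, 2))


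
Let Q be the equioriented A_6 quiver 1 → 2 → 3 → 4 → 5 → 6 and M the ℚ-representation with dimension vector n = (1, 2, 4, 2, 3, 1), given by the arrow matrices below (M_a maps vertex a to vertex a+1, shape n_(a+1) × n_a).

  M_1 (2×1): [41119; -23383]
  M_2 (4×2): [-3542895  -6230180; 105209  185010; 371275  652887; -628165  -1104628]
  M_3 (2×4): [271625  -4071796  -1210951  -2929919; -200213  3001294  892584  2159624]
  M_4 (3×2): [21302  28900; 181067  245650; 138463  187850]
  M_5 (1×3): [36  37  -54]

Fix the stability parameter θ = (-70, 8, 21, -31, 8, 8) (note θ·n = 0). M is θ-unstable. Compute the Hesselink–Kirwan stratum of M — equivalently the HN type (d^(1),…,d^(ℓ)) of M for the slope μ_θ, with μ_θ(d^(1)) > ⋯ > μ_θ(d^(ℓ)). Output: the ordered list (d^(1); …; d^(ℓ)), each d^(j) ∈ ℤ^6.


Barcode: M ≅ I[1,6], I[2,4], I[3,3]^2, I[5,5]^2. HN layers by μ_θ (4 steps, strictly decreasing):
  μ^(1)=21; μ^(2)=8; μ^(3)=-2/3; μ^(4)=-70

((0, 0, 2, 0, 0, 0); (0, 0, 0, 0, 3, 1); (0, 2, 2, 2, 0, 0); (1, 0, 0, 0, 0, 0))


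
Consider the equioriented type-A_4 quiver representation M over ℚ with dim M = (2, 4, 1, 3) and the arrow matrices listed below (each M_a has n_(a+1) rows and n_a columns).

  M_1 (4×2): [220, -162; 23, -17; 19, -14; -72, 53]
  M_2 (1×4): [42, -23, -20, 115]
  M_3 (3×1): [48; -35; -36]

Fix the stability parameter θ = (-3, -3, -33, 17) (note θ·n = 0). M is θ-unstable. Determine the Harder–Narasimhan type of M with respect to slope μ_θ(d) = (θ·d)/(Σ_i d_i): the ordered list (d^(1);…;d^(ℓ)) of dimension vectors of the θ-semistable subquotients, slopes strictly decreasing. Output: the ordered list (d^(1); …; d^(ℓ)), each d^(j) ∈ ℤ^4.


Barcode: M ≅ I[1,2], I[1,4], I[2,2]^2, I[4,4]^2. HN layers by μ_θ (3 steps, strictly decreasing):
  μ^(1)=17; μ^(2)=-3; μ^(3)=-13

((0, 0, 0, 3); (1, 3, 0, 0); (1, 1, 1, 0))


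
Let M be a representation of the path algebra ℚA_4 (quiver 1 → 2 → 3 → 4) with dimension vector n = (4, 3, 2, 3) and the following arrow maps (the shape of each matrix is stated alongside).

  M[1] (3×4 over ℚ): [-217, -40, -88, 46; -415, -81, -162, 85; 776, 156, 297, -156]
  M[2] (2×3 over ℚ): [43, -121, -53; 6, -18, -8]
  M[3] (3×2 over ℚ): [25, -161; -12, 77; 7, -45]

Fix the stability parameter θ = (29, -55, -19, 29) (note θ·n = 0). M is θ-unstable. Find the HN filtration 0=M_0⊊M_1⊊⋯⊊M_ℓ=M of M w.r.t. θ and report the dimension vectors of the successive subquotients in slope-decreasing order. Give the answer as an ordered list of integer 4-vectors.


Interval decomposition of M: I[1,1], I[1,2], I[1,4]^2, I[4,4].
HN type (ℓ=3): μ^(1)=29; μ^(2)=-13; μ^(3)=-15

((1, 0, 0, 3); (1, 1, 0, 0); (2, 2, 2, 0))


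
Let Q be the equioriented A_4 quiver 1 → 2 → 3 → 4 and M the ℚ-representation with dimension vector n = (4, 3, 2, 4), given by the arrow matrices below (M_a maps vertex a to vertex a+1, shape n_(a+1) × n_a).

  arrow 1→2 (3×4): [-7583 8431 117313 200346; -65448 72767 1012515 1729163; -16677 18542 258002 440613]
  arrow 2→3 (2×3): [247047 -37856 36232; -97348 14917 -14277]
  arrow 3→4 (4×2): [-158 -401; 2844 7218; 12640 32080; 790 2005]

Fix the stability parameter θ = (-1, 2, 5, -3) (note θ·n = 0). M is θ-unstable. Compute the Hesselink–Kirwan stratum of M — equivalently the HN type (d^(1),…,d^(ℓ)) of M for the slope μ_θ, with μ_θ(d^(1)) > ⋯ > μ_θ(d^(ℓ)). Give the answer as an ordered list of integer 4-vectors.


Barcode: M ≅ I[1,1], I[1,2], I[1,3], I[1,4], I[4,4]^3. HN layers by μ_θ (5 steps, strictly decreasing):
  μ^(1)=5; μ^(2)=2; μ^(3)=4/3; μ^(4)=-1; μ^(5)=-3

((0, 0, 1, 0); (0, 2, 0, 0); (0, 1, 1, 1); (4, 0, 0, 0); (0, 0, 0, 3))


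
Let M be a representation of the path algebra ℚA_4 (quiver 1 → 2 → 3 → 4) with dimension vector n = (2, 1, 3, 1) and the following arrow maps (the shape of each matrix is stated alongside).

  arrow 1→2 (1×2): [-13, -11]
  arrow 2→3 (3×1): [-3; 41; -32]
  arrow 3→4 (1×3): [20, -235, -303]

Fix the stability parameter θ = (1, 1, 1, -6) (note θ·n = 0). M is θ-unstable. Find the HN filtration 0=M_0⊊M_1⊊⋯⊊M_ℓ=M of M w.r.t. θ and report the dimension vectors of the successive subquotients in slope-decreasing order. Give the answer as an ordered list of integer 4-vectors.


Via rank(M_{q-1}∘⋯∘M_p): M ≅ I[1,1], I[1,4], I[3,3]^2.
μ_θ-semistable layers: μ^(1)=1; μ^(2)=-3/4

((1, 0, 2, 0); (1, 1, 1, 1))


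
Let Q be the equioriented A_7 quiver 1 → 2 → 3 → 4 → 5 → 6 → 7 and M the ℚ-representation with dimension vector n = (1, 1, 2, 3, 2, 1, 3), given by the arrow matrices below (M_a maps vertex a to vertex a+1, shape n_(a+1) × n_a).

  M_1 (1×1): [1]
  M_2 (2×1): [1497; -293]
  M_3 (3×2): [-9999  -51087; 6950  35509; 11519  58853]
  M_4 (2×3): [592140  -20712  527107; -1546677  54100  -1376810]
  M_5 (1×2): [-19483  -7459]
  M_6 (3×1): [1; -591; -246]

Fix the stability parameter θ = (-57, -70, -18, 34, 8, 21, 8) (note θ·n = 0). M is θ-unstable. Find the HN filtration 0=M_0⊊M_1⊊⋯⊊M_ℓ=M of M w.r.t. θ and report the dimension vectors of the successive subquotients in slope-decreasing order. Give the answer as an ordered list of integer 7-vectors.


Interval decomposition of M: I[1,7], I[3,5], I[4,4], I[7,7]^2.
HN type (ℓ=6): μ^(1)=34; μ^(2)=21; μ^(3)=71/4; μ^(4)=8; μ^(5)=-18; μ^(6)=-127/2

((0, 0, 0, 1, 0, 0, 0); (0, 0, 0, 1, 1, 0, 0); (0, 0, 0, 1, 1, 1, 1); (0, 0, 0, 0, 0, 0, 2); (0, 0, 2, 0, 0, 0, 0); (1, 1, 0, 0, 0, 0, 0))


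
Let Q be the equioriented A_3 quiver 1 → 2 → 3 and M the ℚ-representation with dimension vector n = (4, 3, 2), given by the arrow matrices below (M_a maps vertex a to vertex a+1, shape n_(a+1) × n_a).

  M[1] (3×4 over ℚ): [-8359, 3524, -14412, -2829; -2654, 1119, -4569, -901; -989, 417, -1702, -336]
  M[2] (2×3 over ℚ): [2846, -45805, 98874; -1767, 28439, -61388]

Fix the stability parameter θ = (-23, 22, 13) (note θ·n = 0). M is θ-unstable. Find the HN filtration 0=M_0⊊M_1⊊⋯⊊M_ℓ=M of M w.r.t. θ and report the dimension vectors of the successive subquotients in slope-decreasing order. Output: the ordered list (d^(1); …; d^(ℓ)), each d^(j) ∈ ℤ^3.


Interval decomposition of M: I[1,1], I[1,2], I[1,3]^2.
HN type (ℓ=3): μ^(1)=22; μ^(2)=35/2; μ^(3)=-23

((0, 1, 0); (0, 2, 2); (4, 0, 0))


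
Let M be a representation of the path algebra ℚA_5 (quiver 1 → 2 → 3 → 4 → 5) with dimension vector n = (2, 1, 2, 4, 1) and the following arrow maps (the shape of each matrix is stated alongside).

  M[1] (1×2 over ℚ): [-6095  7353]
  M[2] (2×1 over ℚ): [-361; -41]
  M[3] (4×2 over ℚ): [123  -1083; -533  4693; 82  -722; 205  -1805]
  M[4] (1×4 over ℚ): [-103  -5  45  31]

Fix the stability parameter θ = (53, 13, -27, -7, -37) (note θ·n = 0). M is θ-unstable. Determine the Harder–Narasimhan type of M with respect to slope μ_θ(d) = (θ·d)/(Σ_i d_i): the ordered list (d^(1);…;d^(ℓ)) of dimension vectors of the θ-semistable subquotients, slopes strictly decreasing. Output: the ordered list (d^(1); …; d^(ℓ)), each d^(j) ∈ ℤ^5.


Interval decomposition of M: I[1,1], I[1,3], I[3,5], I[4,4]^3.
HN type (ℓ=5): μ^(1)=53; μ^(2)=13; μ^(3)=-7; μ^(4)=-22; μ^(5)=-27

((1, 0, 0, 0, 0); (1, 1, 1, 0, 0); (0, 0, 0, 3, 0); (0, 0, 0, 1, 1); (0, 0, 1, 0, 0))


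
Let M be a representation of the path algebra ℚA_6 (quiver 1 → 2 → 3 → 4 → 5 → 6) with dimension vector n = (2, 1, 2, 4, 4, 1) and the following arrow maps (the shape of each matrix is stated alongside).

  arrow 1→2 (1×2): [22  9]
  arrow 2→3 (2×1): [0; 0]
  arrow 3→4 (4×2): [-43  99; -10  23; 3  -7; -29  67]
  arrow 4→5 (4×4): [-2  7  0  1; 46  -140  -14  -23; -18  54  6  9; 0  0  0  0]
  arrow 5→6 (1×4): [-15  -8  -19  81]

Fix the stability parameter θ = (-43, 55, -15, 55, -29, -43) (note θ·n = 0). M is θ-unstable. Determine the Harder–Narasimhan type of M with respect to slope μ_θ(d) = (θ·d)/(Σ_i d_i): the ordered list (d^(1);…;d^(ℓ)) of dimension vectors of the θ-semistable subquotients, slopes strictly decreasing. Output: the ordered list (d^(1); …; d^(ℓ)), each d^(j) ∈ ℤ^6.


Interval decomposition of M: I[1,1], I[1,2], I[3,5], I[3,6], I[4,4]^2, I[5,5]^2.
HN type (ℓ=6): μ^(1)=55; μ^(2)=13; μ^(3)=-17/3; μ^(4)=-15; μ^(5)=-29; μ^(6)=-43

((0, 1, 0, 2, 0, 0); (0, 0, 0, 1, 1, 0); (0, 0, 0, 1, 1, 1); (0, 0, 2, 0, 0, 0); (0, 0, 0, 0, 2, 0); (2, 0, 0, 0, 0, 0))


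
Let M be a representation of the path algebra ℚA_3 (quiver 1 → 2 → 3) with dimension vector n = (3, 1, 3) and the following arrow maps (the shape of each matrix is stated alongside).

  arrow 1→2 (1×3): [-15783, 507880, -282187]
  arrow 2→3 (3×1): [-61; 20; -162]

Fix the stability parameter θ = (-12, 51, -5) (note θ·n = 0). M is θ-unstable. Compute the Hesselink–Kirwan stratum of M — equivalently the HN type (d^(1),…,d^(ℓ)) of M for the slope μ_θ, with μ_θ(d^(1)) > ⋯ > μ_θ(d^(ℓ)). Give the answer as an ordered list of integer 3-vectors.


Via rank(M_{q-1}∘⋯∘M_p): M ≅ I[1,1]^2, I[1,3], I[3,3]^2.
μ_θ-semistable layers: μ^(1)=23; μ^(2)=-5; μ^(3)=-12

((0, 1, 1); (0, 0, 2); (3, 0, 0))


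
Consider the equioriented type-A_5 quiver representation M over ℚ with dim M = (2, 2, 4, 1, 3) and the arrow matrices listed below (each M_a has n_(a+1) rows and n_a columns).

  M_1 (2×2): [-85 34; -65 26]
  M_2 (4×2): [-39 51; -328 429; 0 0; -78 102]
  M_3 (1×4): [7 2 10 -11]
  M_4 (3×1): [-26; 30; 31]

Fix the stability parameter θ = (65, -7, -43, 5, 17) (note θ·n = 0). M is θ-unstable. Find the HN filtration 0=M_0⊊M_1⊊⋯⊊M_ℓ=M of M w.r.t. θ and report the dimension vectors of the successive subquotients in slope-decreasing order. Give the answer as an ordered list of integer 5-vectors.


Interval decomposition of M: I[1,1], I[1,5], I[2,3], I[3,3]^2, I[5,5]^2.
HN type (ℓ=5): μ^(1)=65; μ^(2)=17; μ^(3)=5; μ^(4)=-25; μ^(5)=-43

((1, 0, 0, 0, 0); (0, 0, 0, 0, 3); (1, 1, 1, 1, 0); (0, 1, 1, 0, 0); (0, 0, 2, 0, 0))


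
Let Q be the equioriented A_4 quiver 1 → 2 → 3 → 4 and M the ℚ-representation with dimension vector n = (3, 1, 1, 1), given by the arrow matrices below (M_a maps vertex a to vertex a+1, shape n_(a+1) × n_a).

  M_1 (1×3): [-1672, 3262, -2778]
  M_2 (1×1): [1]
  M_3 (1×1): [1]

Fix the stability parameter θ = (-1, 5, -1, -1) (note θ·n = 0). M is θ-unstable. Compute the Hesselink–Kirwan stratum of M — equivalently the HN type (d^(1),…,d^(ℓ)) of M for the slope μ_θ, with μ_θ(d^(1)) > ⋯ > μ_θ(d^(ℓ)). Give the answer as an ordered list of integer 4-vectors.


Interval decomposition of M: I[1,1]^2, I[1,4].
HN type (ℓ=2): μ^(1)=1; μ^(2)=-1

((0, 1, 1, 1); (3, 0, 0, 0))


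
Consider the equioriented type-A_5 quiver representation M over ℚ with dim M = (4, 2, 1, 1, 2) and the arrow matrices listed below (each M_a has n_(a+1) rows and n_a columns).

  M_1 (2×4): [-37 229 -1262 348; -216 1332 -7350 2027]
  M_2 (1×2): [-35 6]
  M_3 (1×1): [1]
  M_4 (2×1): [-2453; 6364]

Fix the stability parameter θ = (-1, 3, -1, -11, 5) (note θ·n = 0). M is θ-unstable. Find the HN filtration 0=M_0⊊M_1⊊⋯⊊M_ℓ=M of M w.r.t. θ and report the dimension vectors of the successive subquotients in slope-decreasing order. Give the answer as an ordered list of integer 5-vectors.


Via rank(M_{q-1}∘⋯∘M_p): M ≅ I[1,1]^2, I[1,2], I[1,5], I[5,5].
μ_θ-semistable layers: μ^(1)=5; μ^(2)=3; μ^(3)=-1; μ^(4)=-5/2

((0, 0, 0, 0, 2); (0, 1, 0, 0, 0); (3, 0, 0, 0, 0); (1, 1, 1, 1, 0))


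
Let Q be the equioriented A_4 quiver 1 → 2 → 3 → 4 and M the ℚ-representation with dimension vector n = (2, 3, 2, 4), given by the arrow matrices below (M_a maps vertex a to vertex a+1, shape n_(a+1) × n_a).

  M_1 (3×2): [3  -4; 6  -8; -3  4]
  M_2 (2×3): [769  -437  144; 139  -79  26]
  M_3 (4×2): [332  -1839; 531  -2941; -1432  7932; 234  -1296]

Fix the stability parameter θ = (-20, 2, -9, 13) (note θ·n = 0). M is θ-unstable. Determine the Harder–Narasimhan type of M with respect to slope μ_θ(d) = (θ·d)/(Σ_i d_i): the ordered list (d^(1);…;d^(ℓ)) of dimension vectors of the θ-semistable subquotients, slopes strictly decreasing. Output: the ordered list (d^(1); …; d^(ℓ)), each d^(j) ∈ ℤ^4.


Barcode: M ≅ I[1,1], I[1,4], I[2,2], I[2,4], I[4,4]^2. HN layers by μ_θ (4 steps, strictly decreasing):
  μ^(1)=13; μ^(2)=2; μ^(3)=-7/2; μ^(4)=-20

((0, 0, 0, 4); (0, 1, 0, 0); (0, 2, 2, 0); (2, 0, 0, 0))


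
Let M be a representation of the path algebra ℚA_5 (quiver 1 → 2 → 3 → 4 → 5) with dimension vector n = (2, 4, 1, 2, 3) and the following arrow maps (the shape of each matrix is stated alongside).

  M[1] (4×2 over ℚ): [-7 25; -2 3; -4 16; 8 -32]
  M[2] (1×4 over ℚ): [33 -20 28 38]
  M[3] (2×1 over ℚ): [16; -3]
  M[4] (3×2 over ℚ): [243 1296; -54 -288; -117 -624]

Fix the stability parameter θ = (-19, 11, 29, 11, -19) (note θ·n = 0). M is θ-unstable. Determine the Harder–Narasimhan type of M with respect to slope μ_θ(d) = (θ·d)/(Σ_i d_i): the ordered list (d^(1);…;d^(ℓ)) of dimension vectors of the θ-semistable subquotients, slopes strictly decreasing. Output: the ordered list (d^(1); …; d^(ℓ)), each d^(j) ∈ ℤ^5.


Interval decomposition of M: I[1,2], I[1,4], I[2,2]^2, I[4,5], I[5,5]^2.
HN type (ℓ=4): μ^(1)=20; μ^(2)=11; μ^(3)=-4; μ^(4)=-19

((0, 0, 1, 1, 0); (0, 4, 0, 0, 0); (0, 0, 0, 1, 1); (2, 0, 0, 0, 2))


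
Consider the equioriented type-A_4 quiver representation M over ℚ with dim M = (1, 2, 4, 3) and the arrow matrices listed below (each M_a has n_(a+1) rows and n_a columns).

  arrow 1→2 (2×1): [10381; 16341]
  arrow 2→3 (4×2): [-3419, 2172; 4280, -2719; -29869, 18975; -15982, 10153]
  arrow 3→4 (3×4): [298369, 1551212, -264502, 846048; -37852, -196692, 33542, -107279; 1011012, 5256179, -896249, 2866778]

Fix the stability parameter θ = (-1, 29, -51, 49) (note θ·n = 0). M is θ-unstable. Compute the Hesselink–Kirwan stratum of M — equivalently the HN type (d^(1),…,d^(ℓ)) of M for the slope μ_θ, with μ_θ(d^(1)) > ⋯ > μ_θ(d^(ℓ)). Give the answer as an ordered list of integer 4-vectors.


Via rank(M_{q-1}∘⋯∘M_p): M ≅ I[1,4], I[2,4], I[3,3], I[3,4].
μ_θ-semistable layers: μ^(1)=49; μ^(2)=-23/3; μ^(3)=-11; μ^(4)=-51

((0, 0, 0, 3); (1, 1, 1, 0); (0, 1, 1, 0); (0, 0, 2, 0))


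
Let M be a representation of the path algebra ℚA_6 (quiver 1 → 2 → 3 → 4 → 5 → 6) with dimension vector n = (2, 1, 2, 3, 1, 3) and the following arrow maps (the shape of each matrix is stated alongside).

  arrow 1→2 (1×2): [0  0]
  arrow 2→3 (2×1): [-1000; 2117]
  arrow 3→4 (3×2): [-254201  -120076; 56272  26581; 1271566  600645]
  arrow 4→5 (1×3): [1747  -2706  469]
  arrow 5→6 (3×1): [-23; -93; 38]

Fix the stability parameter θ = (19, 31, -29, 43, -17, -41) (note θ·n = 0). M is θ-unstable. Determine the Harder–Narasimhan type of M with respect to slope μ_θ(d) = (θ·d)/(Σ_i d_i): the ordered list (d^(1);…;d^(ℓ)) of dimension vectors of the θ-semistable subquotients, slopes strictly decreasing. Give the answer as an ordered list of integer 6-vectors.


Interval decomposition of M: I[1,1]^2, I[2,6], I[3,4], I[4,4], I[6,6]^2.
HN type (ℓ=5): μ^(1)=43; μ^(2)=19; μ^(3)=-13/5; μ^(4)=-29; μ^(5)=-41

((0, 0, 0, 2, 0, 0); (2, 0, 0, 0, 0, 0); (0, 1, 1, 1, 1, 1); (0, 0, 1, 0, 0, 0); (0, 0, 0, 0, 0, 2))


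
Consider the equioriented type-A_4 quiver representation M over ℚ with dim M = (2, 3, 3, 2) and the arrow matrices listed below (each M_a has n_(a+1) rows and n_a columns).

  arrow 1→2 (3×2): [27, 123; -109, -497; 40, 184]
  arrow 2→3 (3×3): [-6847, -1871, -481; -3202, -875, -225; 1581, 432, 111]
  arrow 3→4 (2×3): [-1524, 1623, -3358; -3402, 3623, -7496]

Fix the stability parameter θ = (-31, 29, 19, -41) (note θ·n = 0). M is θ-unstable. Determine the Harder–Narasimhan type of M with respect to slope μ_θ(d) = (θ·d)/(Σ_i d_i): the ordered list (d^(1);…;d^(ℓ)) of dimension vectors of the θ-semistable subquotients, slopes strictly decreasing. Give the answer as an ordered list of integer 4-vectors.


Via rank(M_{q-1}∘⋯∘M_p): M ≅ I[1,3], I[1,4], I[2,4].
μ_θ-semistable layers: μ^(1)=24; μ^(2)=7/3; μ^(3)=-31

((0, 1, 1, 0); (0, 2, 2, 2); (2, 0, 0, 0))


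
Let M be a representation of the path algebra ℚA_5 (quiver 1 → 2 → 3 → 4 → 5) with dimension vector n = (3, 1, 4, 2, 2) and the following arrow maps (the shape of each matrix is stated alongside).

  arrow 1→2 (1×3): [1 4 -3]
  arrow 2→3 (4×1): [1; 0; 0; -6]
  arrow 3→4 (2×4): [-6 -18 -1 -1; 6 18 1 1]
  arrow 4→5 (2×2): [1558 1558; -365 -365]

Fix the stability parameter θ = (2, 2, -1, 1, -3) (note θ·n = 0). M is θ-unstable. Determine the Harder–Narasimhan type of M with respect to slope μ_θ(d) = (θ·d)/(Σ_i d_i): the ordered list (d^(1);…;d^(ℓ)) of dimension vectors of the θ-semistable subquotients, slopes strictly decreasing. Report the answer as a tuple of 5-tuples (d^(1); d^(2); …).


Via rank(M_{q-1}∘⋯∘M_p): M ≅ I[1,1]^2, I[1,3], I[3,3]^2, I[3,4], I[4,5], I[5,5].
μ_θ-semistable layers: μ^(1)=2; μ^(2)=1; μ^(3)=-1; μ^(4)=-3

((2, 0, 0, 0, 0); (1, 1, 1, 1, 0); (0, 0, 3, 1, 1); (0, 0, 0, 0, 1))


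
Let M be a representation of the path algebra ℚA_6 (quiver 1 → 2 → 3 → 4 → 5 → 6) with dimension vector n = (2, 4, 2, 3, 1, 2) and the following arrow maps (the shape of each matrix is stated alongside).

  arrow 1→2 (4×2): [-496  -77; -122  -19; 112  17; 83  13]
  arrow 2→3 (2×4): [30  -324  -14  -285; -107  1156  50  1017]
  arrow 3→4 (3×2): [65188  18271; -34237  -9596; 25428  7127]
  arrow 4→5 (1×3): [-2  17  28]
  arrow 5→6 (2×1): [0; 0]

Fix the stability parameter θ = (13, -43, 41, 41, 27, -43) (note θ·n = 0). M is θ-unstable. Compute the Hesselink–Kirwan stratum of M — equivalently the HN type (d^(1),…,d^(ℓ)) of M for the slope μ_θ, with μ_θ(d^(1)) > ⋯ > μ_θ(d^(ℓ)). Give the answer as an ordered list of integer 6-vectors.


Barcode: M ≅ I[1,4], I[1,5], I[2,2]^2, I[4,4], I[6,6]^2. HN layers by μ_θ (4 steps, strictly decreasing):
  μ^(1)=41; μ^(2)=109/3; μ^(3)=-15; μ^(4)=-43

((0, 0, 1, 2, 0, 0); (0, 0, 1, 1, 1, 0); (2, 2, 0, 0, 0, 0); (0, 2, 0, 0, 0, 2))


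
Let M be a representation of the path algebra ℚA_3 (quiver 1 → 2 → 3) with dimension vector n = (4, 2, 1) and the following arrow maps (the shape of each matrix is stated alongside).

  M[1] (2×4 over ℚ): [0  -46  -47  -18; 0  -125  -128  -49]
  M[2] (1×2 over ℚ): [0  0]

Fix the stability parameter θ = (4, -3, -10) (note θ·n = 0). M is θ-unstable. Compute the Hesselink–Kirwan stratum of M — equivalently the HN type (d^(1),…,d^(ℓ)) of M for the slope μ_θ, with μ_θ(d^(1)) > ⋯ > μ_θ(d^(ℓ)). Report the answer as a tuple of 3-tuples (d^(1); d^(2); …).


Via rank(M_{q-1}∘⋯∘M_p): M ≅ I[1,1]^2, I[1,2]^2, I[3,3].
μ_θ-semistable layers: μ^(1)=4; μ^(2)=1/2; μ^(3)=-10

((2, 0, 0); (2, 2, 0); (0, 0, 1))


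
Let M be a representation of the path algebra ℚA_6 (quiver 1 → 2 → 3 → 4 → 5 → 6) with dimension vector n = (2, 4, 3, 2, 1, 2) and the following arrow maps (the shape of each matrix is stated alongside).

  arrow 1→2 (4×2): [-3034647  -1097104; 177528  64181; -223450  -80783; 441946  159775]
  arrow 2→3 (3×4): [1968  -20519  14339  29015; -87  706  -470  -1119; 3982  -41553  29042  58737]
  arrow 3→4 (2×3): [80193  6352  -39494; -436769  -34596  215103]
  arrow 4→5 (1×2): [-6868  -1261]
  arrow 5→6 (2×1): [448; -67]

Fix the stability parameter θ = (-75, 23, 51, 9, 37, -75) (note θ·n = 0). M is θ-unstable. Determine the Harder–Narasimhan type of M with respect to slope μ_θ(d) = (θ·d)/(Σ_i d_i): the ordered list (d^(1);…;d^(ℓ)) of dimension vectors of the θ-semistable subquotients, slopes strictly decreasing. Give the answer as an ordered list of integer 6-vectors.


Barcode: M ≅ I[1,3], I[1,6], I[2,2], I[2,4], I[6,6]. HN layers by μ_θ (5 steps, strictly decreasing):
  μ^(1)=51; μ^(2)=30; μ^(3)=23; μ^(4)=9; μ^(5)=-75

((0, 0, 1, 0, 0, 0); (0, 0, 1, 1, 0, 0); (0, 3, 0, 0, 0, 0); (0, 1, 1, 1, 1, 1); (2, 0, 0, 0, 0, 1))


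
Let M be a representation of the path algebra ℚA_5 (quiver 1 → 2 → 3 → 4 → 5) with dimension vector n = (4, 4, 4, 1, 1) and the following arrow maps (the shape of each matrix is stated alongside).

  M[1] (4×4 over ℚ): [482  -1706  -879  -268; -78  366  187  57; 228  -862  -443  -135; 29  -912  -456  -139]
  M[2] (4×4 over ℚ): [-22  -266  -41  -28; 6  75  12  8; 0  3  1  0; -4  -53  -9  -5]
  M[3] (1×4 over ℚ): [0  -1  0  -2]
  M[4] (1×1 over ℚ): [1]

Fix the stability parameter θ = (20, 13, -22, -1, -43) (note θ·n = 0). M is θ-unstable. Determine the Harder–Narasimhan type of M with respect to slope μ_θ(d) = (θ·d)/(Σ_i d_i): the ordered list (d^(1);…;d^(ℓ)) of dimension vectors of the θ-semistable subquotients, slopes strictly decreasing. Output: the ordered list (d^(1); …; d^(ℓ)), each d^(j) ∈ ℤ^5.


Barcode: M ≅ I[1,1], I[1,2], I[1,3], I[1,5], I[2,3], I[3,3]. HN layers by μ_θ (6 steps, strictly decreasing):
  μ^(1)=20; μ^(2)=33/2; μ^(3)=11/3; μ^(4)=-9/2; μ^(5)=-33/5; μ^(6)=-22

((1, 0, 0, 0, 0); (1, 1, 0, 0, 0); (1, 1, 1, 0, 0); (0, 1, 1, 0, 0); (1, 1, 1, 1, 1); (0, 0, 1, 0, 0))


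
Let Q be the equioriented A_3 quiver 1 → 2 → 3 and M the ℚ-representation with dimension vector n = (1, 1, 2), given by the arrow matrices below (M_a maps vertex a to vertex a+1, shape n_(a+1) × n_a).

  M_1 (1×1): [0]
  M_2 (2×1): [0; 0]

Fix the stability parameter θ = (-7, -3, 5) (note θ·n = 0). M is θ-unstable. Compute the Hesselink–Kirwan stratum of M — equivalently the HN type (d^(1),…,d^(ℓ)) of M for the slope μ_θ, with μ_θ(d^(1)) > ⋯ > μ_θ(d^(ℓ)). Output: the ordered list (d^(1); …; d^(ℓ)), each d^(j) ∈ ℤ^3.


Via rank(M_{q-1}∘⋯∘M_p): M ≅ I[1,1], I[2,2], I[3,3]^2.
μ_θ-semistable layers: μ^(1)=5; μ^(2)=-3; μ^(3)=-7

((0, 0, 2); (0, 1, 0); (1, 0, 0))


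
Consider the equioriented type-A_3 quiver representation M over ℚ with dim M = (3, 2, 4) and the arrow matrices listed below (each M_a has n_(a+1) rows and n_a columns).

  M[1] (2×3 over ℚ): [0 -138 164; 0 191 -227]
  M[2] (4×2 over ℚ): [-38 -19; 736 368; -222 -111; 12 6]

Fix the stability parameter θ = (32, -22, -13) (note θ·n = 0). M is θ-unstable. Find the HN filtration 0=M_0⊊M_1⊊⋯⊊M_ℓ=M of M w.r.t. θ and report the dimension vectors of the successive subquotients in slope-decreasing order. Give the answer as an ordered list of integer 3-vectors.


Barcode: M ≅ I[1,1], I[1,2], I[1,3], I[3,3]^3. HN layers by μ_θ (4 steps, strictly decreasing):
  μ^(1)=32; μ^(2)=5; μ^(3)=-1; μ^(4)=-13

((1, 0, 0); (1, 1, 0); (1, 1, 1); (0, 0, 3))


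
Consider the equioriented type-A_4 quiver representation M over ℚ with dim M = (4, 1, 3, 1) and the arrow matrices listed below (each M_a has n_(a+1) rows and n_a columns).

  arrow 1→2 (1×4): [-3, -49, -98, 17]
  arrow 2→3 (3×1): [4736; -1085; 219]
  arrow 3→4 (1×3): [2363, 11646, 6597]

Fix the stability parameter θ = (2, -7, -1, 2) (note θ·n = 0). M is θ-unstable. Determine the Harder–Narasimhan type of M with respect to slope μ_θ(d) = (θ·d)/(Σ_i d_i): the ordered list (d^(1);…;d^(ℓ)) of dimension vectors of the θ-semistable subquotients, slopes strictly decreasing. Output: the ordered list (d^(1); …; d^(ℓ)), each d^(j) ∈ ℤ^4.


Interval decomposition of M: I[1,1]^3, I[1,4], I[3,3]^2.
HN type (ℓ=3): μ^(1)=2; μ^(2)=-1; μ^(3)=-5/2

((3, 0, 0, 1); (0, 0, 3, 0); (1, 1, 0, 0))


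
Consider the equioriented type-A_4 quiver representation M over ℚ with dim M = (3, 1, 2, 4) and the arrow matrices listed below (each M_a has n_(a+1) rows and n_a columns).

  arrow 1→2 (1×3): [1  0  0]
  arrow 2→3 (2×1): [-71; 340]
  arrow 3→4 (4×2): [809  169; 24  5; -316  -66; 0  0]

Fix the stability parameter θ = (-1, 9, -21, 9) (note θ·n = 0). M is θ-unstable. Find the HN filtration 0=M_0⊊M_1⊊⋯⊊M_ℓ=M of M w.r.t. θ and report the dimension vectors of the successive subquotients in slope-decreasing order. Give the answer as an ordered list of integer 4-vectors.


Interval decomposition of M: I[1,1]^2, I[1,4], I[3,4], I[4,4]^2.
HN type (ℓ=4): μ^(1)=9; μ^(2)=-1; μ^(3)=-13/3; μ^(4)=-21

((0, 0, 0, 4); (2, 0, 0, 0); (1, 1, 1, 0); (0, 0, 1, 0))


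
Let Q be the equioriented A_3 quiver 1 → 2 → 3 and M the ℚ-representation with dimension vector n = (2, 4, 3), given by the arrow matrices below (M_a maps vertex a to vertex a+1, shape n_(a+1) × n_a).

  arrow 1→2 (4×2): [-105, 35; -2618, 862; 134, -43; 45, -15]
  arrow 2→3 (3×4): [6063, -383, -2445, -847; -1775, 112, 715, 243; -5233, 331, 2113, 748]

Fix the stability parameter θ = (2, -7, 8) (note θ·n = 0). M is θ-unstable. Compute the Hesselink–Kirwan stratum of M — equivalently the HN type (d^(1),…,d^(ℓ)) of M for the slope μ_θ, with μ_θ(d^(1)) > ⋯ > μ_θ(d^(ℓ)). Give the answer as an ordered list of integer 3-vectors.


Interval decomposition of M: I[1,3]^2, I[2,2], I[2,3].
HN type (ℓ=3): μ^(1)=8; μ^(2)=-5/2; μ^(3)=-7

((0, 0, 3); (2, 2, 0); (0, 2, 0))
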